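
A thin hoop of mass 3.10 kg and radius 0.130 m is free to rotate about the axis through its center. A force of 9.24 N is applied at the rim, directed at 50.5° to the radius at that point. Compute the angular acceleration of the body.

I = MR² = (3.10)(0.130)² = 0.05239 kg·m².
Only the tangential component produces torque: τ = F R sinθ = (9.24)(0.130) sin 50.5° = 0.9269 N·m.
From τ = Iα: α = 0.9269/0.05239 = 17.69 rad/s².

α ≈ 17.7 rad/s²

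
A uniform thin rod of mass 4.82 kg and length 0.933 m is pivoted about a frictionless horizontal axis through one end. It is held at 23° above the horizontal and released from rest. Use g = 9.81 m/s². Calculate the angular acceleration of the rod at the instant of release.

About the pivot, I = (1/3)ML² = (1/3)(4.82)(0.933)² = 1.399 kg·m².
The weight acts at the center, a distance L/2 = 0.4665 m from the pivot; τ = Mg(L/2) cos 23° = 20.30 N·m.
α = τ/I = 20.30/1.399 = 14.52 rad/s².
(Equivalently α = (3g/(2L)) cos 23° = 14.52 rad/s².)

α ≈ 14.5 rad/s²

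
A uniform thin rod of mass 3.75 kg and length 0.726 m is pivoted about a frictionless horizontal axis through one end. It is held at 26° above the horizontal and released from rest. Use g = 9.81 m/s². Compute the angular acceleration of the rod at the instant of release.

α ≈ 18.2 rad/s²

About the pivot, I = (1/3)ML² = (1/3)(3.75)(0.726)² = 0.6588 kg·m².
The weight acts at the center, a distance L/2 = 0.3630 m from the pivot; τ = Mg(L/2) cos 26° = 12.00 N·m.
α = τ/I = 12.00/0.6588 = 18.22 rad/s².
(Equivalently α = (3g/(2L)) cos 26° = 18.22 rad/s².)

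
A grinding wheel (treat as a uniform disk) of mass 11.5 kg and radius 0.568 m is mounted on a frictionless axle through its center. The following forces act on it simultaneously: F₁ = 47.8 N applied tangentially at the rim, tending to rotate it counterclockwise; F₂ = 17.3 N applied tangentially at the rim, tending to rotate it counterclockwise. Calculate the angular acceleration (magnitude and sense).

I = ½MR² = (1/2)(11.5)(0.568)² = 1.855 kg·m².
Taking counterclockwise as positive: τ₁ = +(47.8)(0.568) = +27.15 N·m; τ₂ = +(17.3)(0.568) = +9.826 N·m.
Net torque τ = 36.98 N·m.
α = τ/I = 36.98/1.855 = 19.93 rad/s².

α ≈ 19.9 rad/s², counterclockwise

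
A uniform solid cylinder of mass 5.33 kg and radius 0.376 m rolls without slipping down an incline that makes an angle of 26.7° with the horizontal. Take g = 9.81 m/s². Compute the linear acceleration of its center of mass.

Translation along the incline: Mg sinθ − f = Ma.
Rotation about the center: fR = Iα with I = ½MR². No-slip gives a = αR, so f = (I/R²)a = (1/2)M a.
Substituting: Mg sinθ = (1 + 0.5000)Ma, so a = g sinθ/(1 + 0.5000) = (9.81) sin 26.7° / 1.500 = 2.939 m/s².

a ≈ 2.94 m/s²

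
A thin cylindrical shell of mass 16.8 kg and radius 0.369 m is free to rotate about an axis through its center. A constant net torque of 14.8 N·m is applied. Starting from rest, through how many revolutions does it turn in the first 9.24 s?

≈ 44.0 revolutions

I = MR² = (16.8)(0.369)² = 2.288 kg·m².
α = τ/I = 14.8/2.288 = 6.470 rad/s².
θ = ½αt² = ½(6.470)(9.24)² = 276.2 rad.
Revolutions = θ/(2π) = 43.96.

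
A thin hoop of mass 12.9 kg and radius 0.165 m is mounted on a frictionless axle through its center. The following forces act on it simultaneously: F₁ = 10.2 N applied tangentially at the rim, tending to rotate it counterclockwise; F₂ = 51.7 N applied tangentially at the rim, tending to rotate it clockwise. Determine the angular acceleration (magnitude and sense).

I = MR² = (12.9)(0.165)² = 0.3512 kg·m².
Taking counterclockwise as positive: τ₁ = +(10.2)(0.165) = +1.683 N·m; τ₂ = −(51.7)(0.165) = −8.531 N·m.
Net torque τ = -6.848 N·m.
α = τ/I = -6.848/0.3512 = -19.50 rad/s².

α ≈ 19.5 rad/s², clockwise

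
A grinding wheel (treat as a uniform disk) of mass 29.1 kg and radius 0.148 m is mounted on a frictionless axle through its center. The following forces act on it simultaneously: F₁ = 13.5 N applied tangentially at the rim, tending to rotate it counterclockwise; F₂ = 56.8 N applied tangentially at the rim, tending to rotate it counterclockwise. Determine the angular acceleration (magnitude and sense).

α ≈ 32.6 rad/s², counterclockwise

I = ½MR² = (1/2)(29.1)(0.148)² = 0.3187 kg·m².
Taking counterclockwise as positive: τ₁ = +(13.5)(0.148) = +1.998 N·m; τ₂ = +(56.8)(0.148) = +8.406 N·m.
Net torque τ = 10.40 N·m.
α = τ/I = 10.40/0.3187 = 32.65 rad/s².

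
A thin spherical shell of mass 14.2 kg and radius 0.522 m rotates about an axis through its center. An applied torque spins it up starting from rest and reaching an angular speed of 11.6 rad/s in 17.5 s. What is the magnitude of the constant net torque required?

I = (2/3)MR² = (2/3)(14.2)(0.522)² = 2.580 kg·m².
α = Δω/Δt = (11.6 − 0)/17.5 = 0.6629 rad/s².
τ = Iα = (2.580)(0.6629) = 1.710 N·m.

τ ≈ 1.71 N·m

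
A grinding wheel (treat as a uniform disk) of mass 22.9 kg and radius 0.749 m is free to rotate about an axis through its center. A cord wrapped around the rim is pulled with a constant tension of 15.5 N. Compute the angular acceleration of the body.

α ≈ 1.81 rad/s²

I = ½MR² = (1/2)(22.9)(0.749)² = 6.423 kg·m².
τ = F R = (15.5)(0.749) = 11.61 N·m.
From τ = Iα: α = 11.61/6.423 = 1.807 rad/s².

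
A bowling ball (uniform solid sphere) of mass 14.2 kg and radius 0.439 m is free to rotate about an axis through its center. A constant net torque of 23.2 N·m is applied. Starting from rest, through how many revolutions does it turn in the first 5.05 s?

I = (2/5)MR² = (2/5)(14.2)(0.439)² = 1.095 kg·m².
α = τ/I = 23.2/1.095 = 21.19 rad/s².
θ = ½αt² = ½(21.19)(5.05)² = 270.2 rad.
Revolutions = θ/(2π) = 43.01.

≈ 43.0 revolutions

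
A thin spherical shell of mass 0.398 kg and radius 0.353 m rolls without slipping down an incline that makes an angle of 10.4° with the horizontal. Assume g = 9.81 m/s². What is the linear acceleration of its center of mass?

Translation along the incline: Mg sinθ − f = Ma.
Rotation about the center: fR = Iα with I = (2/3)MR². No-slip gives a = αR, so f = (I/R²)a = (2/3)M a.
Substituting: Mg sinθ = (1 + 0.6667)Ma, so a = g sinθ/(1 + 0.6667) = (9.81) sin 10.4° / 1.667 = 1.063 m/s².

a ≈ 1.06 m/s²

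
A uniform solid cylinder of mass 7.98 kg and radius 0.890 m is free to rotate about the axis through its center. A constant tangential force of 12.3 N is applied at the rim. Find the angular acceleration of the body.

I = ½MR² = (1/2)(7.98)(0.890)² = 3.160 kg·m².
τ = F R = (12.3)(0.890) = 10.95 N·m.
Newton's second law for rotation, τ = Iα, gives α = τ/I = 10.95/3.160 = 3.464 rad/s².

α ≈ 3.46 rad/s²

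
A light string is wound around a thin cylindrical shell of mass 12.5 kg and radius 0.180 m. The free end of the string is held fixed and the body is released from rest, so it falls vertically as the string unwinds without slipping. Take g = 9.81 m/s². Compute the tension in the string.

T ≈ 61.3 N

Translation: Mg − T = Ma. Rotation about the center: TR = Iα with I = MR².
With a = αR: T = (I/R²)a = M a, so Mg = (1 + 1.000)Ma.
a = g/(1 + 1.000) = 9.81/2.000 = 4.905 m/s².
T = 1.000·M·a = (1.000)(12.5)(4.905) = 61.31 N.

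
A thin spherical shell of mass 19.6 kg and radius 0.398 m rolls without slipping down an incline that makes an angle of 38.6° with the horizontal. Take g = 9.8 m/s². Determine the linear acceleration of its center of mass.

Translation along the incline: Mg sinθ − f = Ma.
Rotation about the center: fR = Iα with I = (2/3)MR². No-slip gives a = αR, so f = (I/R²)a = (2/3)M a.
Substituting: Mg sinθ = (1 + 0.6667)Ma, so a = g sinθ/(1 + 0.6667) = (9.8) sin 38.6° / 1.667 = 3.668 m/s².

a ≈ 3.67 m/s²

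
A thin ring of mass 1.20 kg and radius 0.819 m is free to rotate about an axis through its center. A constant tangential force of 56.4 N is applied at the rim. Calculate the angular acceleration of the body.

α ≈ 57.4 rad/s²

I = MR² = (1.20)(0.819)² = 0.8049 kg·m².
τ = F R = (56.4)(0.819) = 46.19 N·m.
From τ = Iα: α = 46.19/0.8049 = 57.39 rad/s².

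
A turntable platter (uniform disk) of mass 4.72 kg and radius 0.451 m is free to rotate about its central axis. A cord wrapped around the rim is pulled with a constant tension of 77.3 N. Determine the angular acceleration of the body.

α ≈ 72.6 rad/s²

I = ½MR² = (1/2)(4.72)(0.451)² = 0.4800 kg·m².
τ = F R = (77.3)(0.451) = 34.86 N·m.
From τ = Iα: α = 34.86/0.4800 = 72.63 rad/s².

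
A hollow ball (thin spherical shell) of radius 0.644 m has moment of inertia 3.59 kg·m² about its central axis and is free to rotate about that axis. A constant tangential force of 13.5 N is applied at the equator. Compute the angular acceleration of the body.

τ = F R = (13.5)(0.644) = 8.694 N·m.
Newton's second law for rotation, τ = Iα, gives α = τ/I = 8.694/3.590 = 2.422 rad/s².

α ≈ 2.42 rad/s²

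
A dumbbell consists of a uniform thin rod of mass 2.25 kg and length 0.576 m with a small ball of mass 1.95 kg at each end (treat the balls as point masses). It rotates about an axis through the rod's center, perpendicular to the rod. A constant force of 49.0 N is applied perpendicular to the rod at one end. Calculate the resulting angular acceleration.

α ≈ 36.6 rad/s²

I_rod = (1/12)ML² = (1/12)(2.25)(0.576)² = 0.06221 kg·m².
I_balls = 2·m·(L/2)² = 2(1.95)(0.2880)² = 0.3235 kg·m².
Total I = 0.3857 kg·m².
τ = F·(L/2) = (49.0)(0.288) = 14.11 N·m.
α = τ/I = 14.11/0.3857 = 36.59 rad/s².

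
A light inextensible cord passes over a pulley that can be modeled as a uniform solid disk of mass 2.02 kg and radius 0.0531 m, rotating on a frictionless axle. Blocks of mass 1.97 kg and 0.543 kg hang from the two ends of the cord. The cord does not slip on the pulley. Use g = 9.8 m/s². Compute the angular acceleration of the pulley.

α ≈ 74.8 rad/s²

I = ½MR² = (1/2)(2.02)(0.0531)² = 0.002848 kg·m².
Heavier block: m₁g − T₁ = m₁a. Lighter block: T₂ − m₂g = m₂a.
Pulley: (T₁ − T₂)R = Iα = I(a/R), so T₁ − T₂ = (I/R²)a = (1/2)M_p a = 1.010·a.
Adding the three: (m₁ − m₂)g = (m₁ + m₂ + 1.010)a, so a = (1.97 − 0.543)(9.8)/(1.97 + 0.543 + 1.010) = 3.970 m/s².
α = a/R = 3.970/0.0531 = 74.76 rad/s².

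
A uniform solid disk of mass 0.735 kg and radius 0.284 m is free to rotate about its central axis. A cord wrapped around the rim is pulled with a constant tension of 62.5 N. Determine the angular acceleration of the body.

α ≈ 599 rad/s²

I = ½MR² = (1/2)(0.735)(0.284)² = 0.02964 kg·m².
τ = F R = (62.5)(0.284) = 17.75 N·m.
Newton's second law for rotation, τ = Iα, gives α = τ/I = 17.75/0.02964 = 598.8 rad/s².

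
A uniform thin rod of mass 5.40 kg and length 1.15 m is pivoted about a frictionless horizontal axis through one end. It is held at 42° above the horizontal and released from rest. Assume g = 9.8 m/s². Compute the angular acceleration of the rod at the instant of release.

α ≈ 9.50 rad/s²

About the pivot, I = (1/3)ML² = (1/3)(5.40)(1.15)² = 2.380 kg·m².
The weight acts at the center, a distance L/2 = 0.5750 m from the pivot; τ = Mg(L/2) cos 42° = 22.61 N·m.
α = τ/I = 22.61/2.380 = 9.499 rad/s².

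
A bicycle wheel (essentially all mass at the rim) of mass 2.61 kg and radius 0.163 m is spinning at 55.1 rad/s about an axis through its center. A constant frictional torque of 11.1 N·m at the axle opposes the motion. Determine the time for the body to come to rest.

t ≈ 0.344 s

I = MR² = (2.61)(0.163)² = 0.06935 kg·m².
The net torque has magnitude 11.1 N·m, opposing ω.
|α| = τ/I = 11.10/0.06935 = 160.1 rad/s² (deceleration).
0 = ω₀ − |α|t ⇒ t = ω₀/|α| = 55.1/160.1 = 0.3442 s.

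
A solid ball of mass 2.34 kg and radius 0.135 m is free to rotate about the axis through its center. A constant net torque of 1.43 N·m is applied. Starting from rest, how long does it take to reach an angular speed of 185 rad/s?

I = (2/5)MR² = (2/5)(2.34)(0.135)² = 0.01706 kg·m².
α = τ/I = 1.43/0.01706 = 83.83 rad/s².
ω = αt ⇒ t = ω/α = 185/83.83 = 2.207 s.

t ≈ 2.21 s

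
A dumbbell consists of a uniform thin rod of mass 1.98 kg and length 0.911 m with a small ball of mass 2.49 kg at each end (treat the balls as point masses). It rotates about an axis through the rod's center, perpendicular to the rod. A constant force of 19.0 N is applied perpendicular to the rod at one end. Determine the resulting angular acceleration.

α ≈ 7.40 rad/s²

I_rod = (1/12)ML² = (1/12)(1.98)(0.911)² = 0.1369 kg·m².
I_balls = 2·m·(L/2)² = 2(2.49)(0.4555)² = 1.033 kg·m².
Total I = 1.170 kg·m².
τ = F·(L/2) = (19.0)(0.456) = 8.655 N·m.
α = τ/I = 8.655/1.170 = 7.396 rad/s².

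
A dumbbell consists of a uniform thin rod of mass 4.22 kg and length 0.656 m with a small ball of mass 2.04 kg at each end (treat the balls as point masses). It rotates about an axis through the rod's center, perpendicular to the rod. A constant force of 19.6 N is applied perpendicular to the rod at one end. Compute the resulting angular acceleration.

α ≈ 10.9 rad/s²

I_rod = (1/12)ML² = (1/12)(4.22)(0.656)² = 0.1513 kg·m².
I_balls = 2·m·(L/2)² = 2(2.04)(0.3280)² = 0.4389 kg·m².
Total I = 0.5903 kg·m².
τ = F·(L/2) = (19.6)(0.328) = 6.429 N·m.
α = τ/I = 6.429/0.5903 = 10.89 rad/s².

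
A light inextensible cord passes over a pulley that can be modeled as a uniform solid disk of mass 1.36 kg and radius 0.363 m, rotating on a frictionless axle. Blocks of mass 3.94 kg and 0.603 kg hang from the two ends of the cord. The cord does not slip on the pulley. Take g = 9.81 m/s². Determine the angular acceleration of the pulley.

α ≈ 17.3 rad/s²

I = ½MR² = (1/2)(1.36)(0.363)² = 0.08960 kg·m².
Heavier block: m₁g − T₁ = m₁a. Lighter block: T₂ − m₂g = m₂a.
Pulley: (T₁ − T₂)R = Iα = I(a/R), so T₁ − T₂ = (I/R²)a = (1/2)M_p a = 0.6800·a.
Adding the three: (m₁ − m₂)g = (m₁ + m₂ + 0.6800)a, so a = (3.94 − 0.603)(9.81)/(3.94 + 0.603 + 0.6800) = 6.268 m/s².
α = a/R = 6.268/0.363 = 17.27 rad/s².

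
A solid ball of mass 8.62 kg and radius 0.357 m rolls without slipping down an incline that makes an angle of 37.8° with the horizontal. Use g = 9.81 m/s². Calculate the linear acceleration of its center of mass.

Translation along the incline: Mg sinθ − f = Ma.
Rotation about the center: fR = Iα with I = (2/5)MR². No-slip gives a = αR, so f = (I/R²)a = (2/5)M a.
Substituting: Mg sinθ = (1 + 0.4000)Ma, so a = g sinθ/(1 + 0.4000) = (9.81) sin 37.8° / 1.400 = 4.295 m/s².

a ≈ 4.29 m/s²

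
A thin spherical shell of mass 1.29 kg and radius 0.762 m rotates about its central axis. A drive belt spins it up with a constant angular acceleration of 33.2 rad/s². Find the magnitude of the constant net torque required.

τ ≈ 16.6 N·m

I = (2/3)MR² = (2/3)(1.29)(0.762)² = 0.4994 kg·m².
τ = Iα = (0.4994)(33.20) = 16.58 N·m.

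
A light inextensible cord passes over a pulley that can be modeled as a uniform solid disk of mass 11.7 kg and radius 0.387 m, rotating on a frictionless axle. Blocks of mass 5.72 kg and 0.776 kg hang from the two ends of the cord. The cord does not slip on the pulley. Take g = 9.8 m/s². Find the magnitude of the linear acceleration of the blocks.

a ≈ 3.92 m/s²

I = ½MR² = (1/2)(11.7)(0.387)² = 0.8761 kg·m².
Heavier block: m₁g − T₁ = m₁a. Lighter block: T₂ − m₂g = m₂a.
Pulley: (T₁ − T₂)R = Iα = I(a/R), so T₁ − T₂ = (I/R²)a = (1/2)M_p a = 5.850·a.
Adding the three: (m₁ − m₂)g = (m₁ + m₂ + 5.850)a, so a = (5.72 − 0.776)(9.8)/(5.72 + 0.776 + 5.850) = 3.924 m/s².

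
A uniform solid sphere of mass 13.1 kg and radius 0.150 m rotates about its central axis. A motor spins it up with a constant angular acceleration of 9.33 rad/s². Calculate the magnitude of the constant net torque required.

τ ≈ 1.10 N·m

I = (2/5)MR² = (2/5)(13.1)(0.150)² = 0.1179 kg·m².
τ = Iα = (0.1179)(9.330) = 1.100 N·m.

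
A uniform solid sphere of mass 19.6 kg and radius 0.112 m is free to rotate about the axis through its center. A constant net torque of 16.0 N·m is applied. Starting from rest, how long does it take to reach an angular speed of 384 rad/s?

t ≈ 2.36 s

I = (2/5)MR² = (2/5)(19.6)(0.112)² = 0.09834 kg·m².
α = τ/I = 16.0/0.09834 = 162.7 rad/s².
ω = αt ⇒ t = ω/α = 384/162.7 = 2.360 s.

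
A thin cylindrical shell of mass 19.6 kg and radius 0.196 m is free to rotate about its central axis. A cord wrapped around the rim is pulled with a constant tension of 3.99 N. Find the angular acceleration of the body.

I = MR² = (19.6)(0.196)² = 0.7530 kg·m².
τ = F R = (3.99)(0.196) = 0.7820 N·m.
From τ = Iα: α = 0.7820/0.7530 = 1.039 rad/s².

α ≈ 1.04 rad/s²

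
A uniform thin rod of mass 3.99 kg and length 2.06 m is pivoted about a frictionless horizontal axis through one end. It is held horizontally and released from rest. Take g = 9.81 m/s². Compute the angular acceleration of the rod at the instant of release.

α ≈ 7.14 rad/s²

About the pivot, I = (1/3)ML² = (1/3)(3.99)(2.06)² = 5.644 kg·m².
The weight acts at the center, a distance L/2 = 1.030 m from the pivot; τ = Mg(L/2) = 40.32 N·m.
α = τ/I = 40.32/5.644 = 7.143 rad/s².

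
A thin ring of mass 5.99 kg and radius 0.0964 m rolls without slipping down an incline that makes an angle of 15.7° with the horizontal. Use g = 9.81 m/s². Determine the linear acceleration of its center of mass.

a ≈ 1.33 m/s²

Translation along the incline: Mg sinθ − f = Ma.
Rotation about the center: fR = Iα with I = MR². No-slip gives a = αR, so f = (I/R²)a = M a.
Substituting: Mg sinθ = (1 + 1.000)Ma, so a = g sinθ/(1 + 1.000) = (9.81) sin 15.7° / 2.000 = 1.327 m/s².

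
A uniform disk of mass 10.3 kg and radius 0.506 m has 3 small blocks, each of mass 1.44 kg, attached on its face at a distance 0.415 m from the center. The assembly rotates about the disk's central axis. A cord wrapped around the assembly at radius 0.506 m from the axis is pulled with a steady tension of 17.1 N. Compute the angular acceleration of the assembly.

α ≈ 4.20 rad/s²

I_disk = ½MR² = ½(10.3)(0.506)² = 1.319 kg·m².
I_blocks = 3·m·r² = 3(1.44)(0.415)² = 0.7440 kg·m².
Total I = 2.063 kg·m².
τ = F r = (17.1)(0.506) = 8.653 N·m.
α = τ/I = 8.653/2.063 = 4.195 rad/s².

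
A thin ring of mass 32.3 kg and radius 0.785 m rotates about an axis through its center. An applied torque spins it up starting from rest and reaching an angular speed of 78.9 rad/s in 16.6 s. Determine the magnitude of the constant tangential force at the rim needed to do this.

I = MR² = (32.3)(0.785)² = 19.90 kg·m².
α = Δω/Δt = (78.9 − 0)/16.6 = 4.753 rad/s².
The required torque is τ = Iα = (19.90)(4.753) = 94.60 N·m.
A tangential force at the rim gives τ = FR, so F = τ/R = 94.60/0.785 = 120.5 N.

F ≈ 121 N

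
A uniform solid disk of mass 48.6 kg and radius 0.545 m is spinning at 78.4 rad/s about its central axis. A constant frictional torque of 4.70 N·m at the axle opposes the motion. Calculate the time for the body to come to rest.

I = ½MR² = (1/2)(48.6)(0.545)² = 7.218 kg·m².
The net torque has magnitude 4.70 N·m, opposing ω.
|α| = τ/I = 4.700/7.218 = 0.6512 rad/s² (deceleration).
0 = ω₀ − |α|t ⇒ t = ω₀/|α| = 78.4/0.6512 = 120.4 s.

t ≈ 120 s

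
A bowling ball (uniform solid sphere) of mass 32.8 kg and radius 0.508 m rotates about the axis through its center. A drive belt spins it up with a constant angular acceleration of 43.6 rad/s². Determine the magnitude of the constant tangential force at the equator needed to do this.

F ≈ 291 N

I = (2/5)MR² = (2/5)(32.8)(0.508)² = 3.386 kg·m².
The required torque is τ = Iα = (3.386)(43.60) = 147.6 N·m.
A tangential force at the equator gives τ = FR, so F = τ/R = 147.6/0.508 = 290.6 N.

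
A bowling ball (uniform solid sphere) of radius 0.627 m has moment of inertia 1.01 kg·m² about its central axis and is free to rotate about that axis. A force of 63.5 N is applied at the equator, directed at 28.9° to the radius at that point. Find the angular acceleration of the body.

α ≈ 19.1 rad/s²

Only the tangential component produces torque: τ = F R sinθ = (63.5)(0.627) sin 28.9° = 19.24 N·m.
From τ = Iα: α = 19.24/1.010 = 19.05 rad/s².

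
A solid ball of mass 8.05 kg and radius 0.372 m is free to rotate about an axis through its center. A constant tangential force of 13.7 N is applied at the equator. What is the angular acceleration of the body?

α ≈ 11.4 rad/s²

I = (2/5)MR² = (2/5)(8.05)(0.372)² = 0.4456 kg·m².
τ = F R = (13.7)(0.372) = 5.096 N·m.
Newton's second law for rotation, τ = Iα, gives α = τ/I = 5.096/0.4456 = 11.44 rad/s².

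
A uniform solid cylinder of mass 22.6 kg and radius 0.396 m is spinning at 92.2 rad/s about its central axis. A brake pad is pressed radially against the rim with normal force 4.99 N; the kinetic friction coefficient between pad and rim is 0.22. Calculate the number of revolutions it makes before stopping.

I = ½MR² = (1/2)(22.6)(0.396)² = 1.772 kg·m².
Friction force f = μN = (0.22)(4.99) = 1.098 N at the rim; torque magnitude τ = fR = 0.4347 N·m, opposing ω.
|α| = τ/I = 0.4347/1.772 = 0.2453 rad/s² (deceleration).
ω² = ω₀² − 2|α|θ with ω = 0 ⇒ θ = ω₀²/(2|α|) = 17330 rad = 2757 rev.

≈ 2760 revolutions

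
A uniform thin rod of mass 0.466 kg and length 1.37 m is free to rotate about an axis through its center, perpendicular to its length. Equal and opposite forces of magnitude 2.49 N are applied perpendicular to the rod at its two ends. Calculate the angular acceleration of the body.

I = (1/12)ML² = (1/12)(0.466)(1.37)² = 0.07289 kg·m².
The couple gives τ = F·(L/2) + F·(L/2) = F L = (2.49)(1.37) = 3.411 N·m.
Newton's second law for rotation, τ = Iα, gives α = τ/I = 3.411/0.07289 = 46.80 rad/s².

α ≈ 46.8 rad/s²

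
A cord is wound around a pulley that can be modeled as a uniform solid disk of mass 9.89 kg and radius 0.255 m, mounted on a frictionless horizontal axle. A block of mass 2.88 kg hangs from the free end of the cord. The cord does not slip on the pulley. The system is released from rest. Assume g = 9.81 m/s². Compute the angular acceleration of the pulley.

I = ½MR² = (1/2)(9.89)(0.255)² = 0.3215 kg·m².
Block: mg − T = ma. Pulley: TR = Iα. No-slip: a = αR, so T = (I/R²)a = 4.945·a.
Then mg = (m + 4.945)a, so a = (2.88)(9.81)/(2.88 + 4.945) = 3.611 m/s².
α = a/R = 3.611/0.255 = 14.16 rad/s².

α ≈ 14.2 rad/s²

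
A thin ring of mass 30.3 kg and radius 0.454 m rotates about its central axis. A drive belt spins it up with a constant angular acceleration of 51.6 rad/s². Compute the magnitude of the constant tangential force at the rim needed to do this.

I = MR² = (30.3)(0.454)² = 6.245 kg·m².
The required torque is τ = Iα = (6.245)(51.60) = 322.3 N·m.
A tangential force at the rim gives τ = FR, so F = τ/R = 322.3/0.454 = 709.8 N.

F ≈ 710 N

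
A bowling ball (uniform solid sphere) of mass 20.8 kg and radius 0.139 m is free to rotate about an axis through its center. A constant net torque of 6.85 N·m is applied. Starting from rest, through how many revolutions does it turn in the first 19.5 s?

≈ 1290 revolutions

I = (2/5)MR² = (2/5)(20.8)(0.139)² = 0.1608 kg·m².
α = τ/I = 6.85/0.1608 = 42.61 rad/s².
θ = ½αt² = ½(42.61)(19.5)² = 8102 rad.
Revolutions = θ/(2π) = 1289.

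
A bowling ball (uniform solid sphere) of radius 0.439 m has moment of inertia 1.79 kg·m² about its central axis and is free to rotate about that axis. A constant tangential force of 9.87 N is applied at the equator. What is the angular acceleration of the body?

α ≈ 2.42 rad/s²

τ = F R = (9.87)(0.439) = 4.333 N·m.
Newton's second law for rotation, τ = Iα, gives α = τ/I = 4.333/1.790 = 2.421 rad/s².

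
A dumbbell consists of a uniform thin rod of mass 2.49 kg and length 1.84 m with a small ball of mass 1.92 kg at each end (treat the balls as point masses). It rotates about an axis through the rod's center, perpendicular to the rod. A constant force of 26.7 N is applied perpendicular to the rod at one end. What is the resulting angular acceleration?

α ≈ 6.21 rad/s²

I_rod = (1/12)ML² = (1/12)(2.49)(1.84)² = 0.7025 kg·m².
I_balls = 2·m·(L/2)² = 2(1.92)(0.9200)² = 3.250 kg·m².
Total I = 3.953 kg·m².
τ = F·(L/2) = (26.7)(0.920) = 24.56 N·m.
α = τ/I = 24.56/3.953 = 6.215 rad/s².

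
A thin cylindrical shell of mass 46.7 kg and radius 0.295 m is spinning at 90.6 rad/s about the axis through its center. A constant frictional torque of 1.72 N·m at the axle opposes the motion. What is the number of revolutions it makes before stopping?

I = MR² = (46.7)(0.295)² = 4.064 kg·m².
The net torque has magnitude 1.72 N·m, opposing ω.
|α| = τ/I = 1.720/4.064 = 0.4232 rad/s² (deceleration).
ω² = ω₀² − 2|α|θ with ω = 0 ⇒ θ = ω₀²/(2|α|) = 9697 rad = 1543 rev.

≈ 1540 revolutions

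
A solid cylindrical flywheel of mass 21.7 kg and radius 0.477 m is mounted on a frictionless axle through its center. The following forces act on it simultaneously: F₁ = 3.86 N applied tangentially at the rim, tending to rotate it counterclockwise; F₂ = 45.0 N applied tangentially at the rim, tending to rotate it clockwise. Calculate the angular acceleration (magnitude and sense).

I = ½MR² = (1/2)(21.7)(0.477)² = 2.469 kg·m².
Taking counterclockwise as positive: τ₁ = +(3.86)(0.477) = +1.841 N·m; τ₂ = −(45.0)(0.477) = −21.46 N·m.
Net torque τ = -19.62 N·m.
α = τ/I = -19.62/2.469 = -7.949 rad/s².

α ≈ 7.95 rad/s², clockwise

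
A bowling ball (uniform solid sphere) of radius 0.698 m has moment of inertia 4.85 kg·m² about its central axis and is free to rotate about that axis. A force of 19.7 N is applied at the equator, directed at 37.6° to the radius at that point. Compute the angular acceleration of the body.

α ≈ 1.73 rad/s²

Only the tangential component produces torque: τ = F R sinθ = (19.7)(0.698) sin 37.6° = 8.390 N·m.
Newton's second law for rotation, τ = Iα, gives α = τ/I = 8.390/4.850 = 1.730 rad/s².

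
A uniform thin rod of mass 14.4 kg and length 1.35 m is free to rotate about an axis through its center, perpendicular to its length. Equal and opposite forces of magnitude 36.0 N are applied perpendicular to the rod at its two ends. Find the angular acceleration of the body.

I = (1/12)ML² = (1/12)(14.4)(1.35)² = 2.187 kg·m².
The couple gives τ = F·(L/2) + F·(L/2) = F L = (36.0)(1.35) = 48.60 N·m.
From τ = Iα: α = 48.60/2.187 = 22.22 rad/s².

α ≈ 22.2 rad/s²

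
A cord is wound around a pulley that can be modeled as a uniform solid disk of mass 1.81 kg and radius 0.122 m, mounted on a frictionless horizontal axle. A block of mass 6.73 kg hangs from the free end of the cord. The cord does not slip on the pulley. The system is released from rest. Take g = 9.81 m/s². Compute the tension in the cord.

I = ½MR² = (1/2)(1.81)(0.122)² = 0.01347 kg·m².
Block: mg − T = ma. Pulley: TR = Iα. No-slip: a = αR, so T = (I/R²)a = 0.9050·a.
Then mg = (m + 0.9050)a, so a = (6.73)(9.81)/(6.73 + 0.9050) = 8.647 m/s².
T = 0.9050·a = 7.826 N.

T ≈ 7.83 N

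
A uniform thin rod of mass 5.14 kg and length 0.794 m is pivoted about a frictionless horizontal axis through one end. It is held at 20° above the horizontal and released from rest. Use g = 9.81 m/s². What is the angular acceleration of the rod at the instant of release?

About the pivot, I = (1/3)ML² = (1/3)(5.14)(0.794)² = 1.080 kg·m².
The weight acts at the center, a distance L/2 = 0.3970 m from the pivot; τ = Mg(L/2) cos 20° = 18.81 N·m.
α = τ/I = 18.81/1.080 = 17.42 rad/s².

α ≈ 17.4 rad/s²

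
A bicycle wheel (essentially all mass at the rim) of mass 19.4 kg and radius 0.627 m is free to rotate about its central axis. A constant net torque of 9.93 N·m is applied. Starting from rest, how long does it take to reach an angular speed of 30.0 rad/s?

I = MR² = (19.4)(0.627)² = 7.627 kg·m².
α = τ/I = 9.93/7.627 = 1.302 rad/s².
ω = αt ⇒ t = ω/α = 30.0/1.302 = 23.04 s.

t ≈ 23.0 s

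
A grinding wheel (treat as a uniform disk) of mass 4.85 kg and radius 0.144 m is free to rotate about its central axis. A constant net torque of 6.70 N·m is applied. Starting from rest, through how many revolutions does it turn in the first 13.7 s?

≈ 1990 revolutions

I = ½MR² = (1/2)(4.85)(0.144)² = 0.05028 kg·m².
α = τ/I = 6.70/0.05028 = 133.2 rad/s².
θ = ½αt² = ½(133.2)(13.7)² = 12500 rad.
Revolutions = θ/(2π) = 1990.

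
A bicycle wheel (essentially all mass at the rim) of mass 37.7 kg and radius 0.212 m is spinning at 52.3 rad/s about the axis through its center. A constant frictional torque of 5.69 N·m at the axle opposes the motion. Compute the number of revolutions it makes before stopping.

≈ 64.8 revolutions

I = MR² = (37.7)(0.212)² = 1.694 kg·m².
The net torque has magnitude 5.69 N·m, opposing ω.
|α| = τ/I = 5.690/1.694 = 3.358 rad/s² (deceleration).
ω² = ω₀² − 2|α|θ with ω = 0 ⇒ θ = ω₀²/(2|α|) = 407.3 rad = 64.82 rev.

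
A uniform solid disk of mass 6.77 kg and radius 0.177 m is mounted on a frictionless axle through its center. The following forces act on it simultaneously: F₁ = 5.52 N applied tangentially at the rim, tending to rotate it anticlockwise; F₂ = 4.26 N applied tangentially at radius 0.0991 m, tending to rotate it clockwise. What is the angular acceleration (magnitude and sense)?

I = ½MR² = (1/2)(6.77)(0.177)² = 0.1060 kg·m².
Taking anticlockwise as positive: τ₁ = +(5.52)(0.177) = +0.9770 N·m; τ₂ = −(4.26)(0.0991) = −0.4222 N·m.
Net torque τ = 0.5549 N·m.
α = τ/I = 0.5549/0.1060 = 5.232 rad/s².

α ≈ 5.23 rad/s², anticlockwise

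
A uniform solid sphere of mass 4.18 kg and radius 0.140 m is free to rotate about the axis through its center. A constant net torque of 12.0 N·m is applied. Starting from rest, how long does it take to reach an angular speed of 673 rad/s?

t ≈ 1.84 s

I = (2/5)MR² = (2/5)(4.18)(0.140)² = 0.03277 kg·m².
α = τ/I = 12.0/0.03277 = 366.2 rad/s².
ω = αt ⇒ t = ω/α = 673/366.2 = 1.838 s.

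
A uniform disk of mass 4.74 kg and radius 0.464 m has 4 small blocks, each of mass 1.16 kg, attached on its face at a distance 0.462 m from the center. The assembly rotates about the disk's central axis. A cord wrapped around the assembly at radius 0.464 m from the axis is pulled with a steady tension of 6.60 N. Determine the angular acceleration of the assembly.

α ≈ 2.04 rad/s²

I_disk = ½MR² = ½(4.74)(0.464)² = 0.5103 kg·m².
I_blocks = 4·m·r² = 4(1.16)(0.462)² = 0.9904 kg·m².
Total I = 1.501 kg·m².
τ = F r = (6.60)(0.464) = 3.062 N·m.
α = τ/I = 3.062/1.501 = 2.041 rad/s².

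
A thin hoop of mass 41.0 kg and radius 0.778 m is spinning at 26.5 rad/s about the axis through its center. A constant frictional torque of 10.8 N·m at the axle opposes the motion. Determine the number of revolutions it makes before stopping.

I = MR² = (41.0)(0.778)² = 24.82 kg·m².
The net torque has magnitude 10.8 N·m, opposing ω.
|α| = τ/I = 10.80/24.82 = 0.4352 rad/s² (deceleration).
ω² = ω₀² − 2|α|θ with ω = 0 ⇒ θ = ω₀²/(2|α|) = 806.8 rad = 128.4 rev.

≈ 128 revolutions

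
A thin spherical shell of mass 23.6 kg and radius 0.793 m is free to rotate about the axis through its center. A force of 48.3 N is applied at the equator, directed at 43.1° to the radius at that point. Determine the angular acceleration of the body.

I = (2/3)MR² = (2/3)(23.6)(0.793)² = 9.894 kg·m².
Only the tangential component produces torque: τ = F R sinθ = (48.3)(0.793) sin 43.1° = 26.17 N·m.
Newton's second law for rotation, τ = Iα, gives α = τ/I = 26.17/9.894 = 2.645 rad/s².

α ≈ 2.65 rad/s²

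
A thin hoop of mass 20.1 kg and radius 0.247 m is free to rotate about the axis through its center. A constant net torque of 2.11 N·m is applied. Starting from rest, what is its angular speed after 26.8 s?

ω ≈ 46.1 rad/s

I = MR² = (20.1)(0.247)² = 1.226 kg·m².
α = τ/I = 2.11/1.226 = 1.721 rad/s².
ω = ω₀ + αt = 0 + (1.721)(26.8) = 46.11 rad/s.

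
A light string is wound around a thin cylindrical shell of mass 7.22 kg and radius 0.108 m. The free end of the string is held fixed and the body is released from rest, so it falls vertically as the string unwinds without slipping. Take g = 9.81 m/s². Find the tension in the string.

T ≈ 35.4 N

Translation: Mg − T = Ma. Rotation about the center: TR = Iα with I = MR².
With a = αR: T = (I/R²)a = M a, so Mg = (1 + 1.000)Ma.
a = g/(1 + 1.000) = 9.81/2.000 = 4.905 m/s².
T = 1.000·M·a = (1.000)(7.22)(4.905) = 35.41 N.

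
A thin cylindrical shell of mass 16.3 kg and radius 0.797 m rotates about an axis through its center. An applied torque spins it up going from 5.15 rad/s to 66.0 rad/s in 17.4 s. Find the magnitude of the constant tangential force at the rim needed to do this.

I = MR² = (16.3)(0.797)² = 10.35 kg·m².
α = Δω/Δt = (66.0 − 5.15)/17.4 = 3.497 rad/s².
The required torque is τ = Iα = (10.35)(3.497) = 36.21 N·m.
A tangential force at the rim gives τ = FR, so F = τ/R = 36.21/0.797 = 45.43 N.

F ≈ 45.4 N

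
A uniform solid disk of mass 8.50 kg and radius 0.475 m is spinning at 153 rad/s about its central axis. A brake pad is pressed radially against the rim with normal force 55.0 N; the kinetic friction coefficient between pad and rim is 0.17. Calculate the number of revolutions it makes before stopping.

I = ½MR² = (1/2)(8.50)(0.475)² = 0.9589 kg·m².
Friction force f = μN = (0.17)(55.0) = 9.350 N at the rim; torque magnitude τ = fR = 4.441 N·m, opposing ω.
|α| = τ/I = 4.441/0.9589 = 4.632 rad/s² (deceleration).
ω² = ω₀² − 2|α|θ with ω = 0 ⇒ θ = ω₀²/(2|α|) = 2527 rad = 402.2 rev.

≈ 402 revolutions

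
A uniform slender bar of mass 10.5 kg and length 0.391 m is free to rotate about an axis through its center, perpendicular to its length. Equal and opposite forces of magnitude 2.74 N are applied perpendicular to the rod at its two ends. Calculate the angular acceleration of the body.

α ≈ 8.01 rad/s²

I = (1/12)ML² = (1/12)(10.5)(0.391)² = 0.1338 kg·m².
The couple gives τ = F·(L/2) + F·(L/2) = F L = (2.74)(0.391) = 1.071 N·m.
Newton's second law for rotation, τ = Iα, gives α = τ/I = 1.071/0.1338 = 8.009 rad/s².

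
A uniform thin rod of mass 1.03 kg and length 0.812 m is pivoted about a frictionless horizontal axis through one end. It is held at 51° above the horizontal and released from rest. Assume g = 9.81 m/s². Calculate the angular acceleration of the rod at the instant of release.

About the pivot, I = (1/3)ML² = (1/3)(1.03)(0.812)² = 0.2264 kg·m².
The weight acts at the center, a distance L/2 = 0.4060 m from the pivot; τ = Mg(L/2) cos 51° = 2.582 N·m.
α = τ/I = 2.582/0.2264 = 11.40 rad/s².

α ≈ 11.4 rad/s²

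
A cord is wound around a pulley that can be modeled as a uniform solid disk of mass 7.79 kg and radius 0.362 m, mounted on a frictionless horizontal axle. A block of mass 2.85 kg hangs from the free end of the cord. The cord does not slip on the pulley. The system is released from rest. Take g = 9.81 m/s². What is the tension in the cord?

I = ½MR² = (1/2)(7.79)(0.362)² = 0.5104 kg·m².
Block: mg − T = ma. Pulley: TR = Iα. No-slip: a = αR, so T = (I/R²)a = 3.895·a.
Then mg = (m + 3.895)a, so a = (2.85)(9.81)/(2.85 + 3.895) = 4.145 m/s².
T = 3.895·a = 16.15 N.

T ≈ 16.1 N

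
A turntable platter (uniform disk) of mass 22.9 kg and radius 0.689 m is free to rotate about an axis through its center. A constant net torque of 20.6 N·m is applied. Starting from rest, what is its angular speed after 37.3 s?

I = ½MR² = (1/2)(22.9)(0.689)² = 5.436 kg·m².
α = τ/I = 20.6/5.436 = 3.790 rad/s².
ω = ω₀ + αt = 0 + (3.790)(37.3) = 141.4 rad/s.

ω ≈ 141 rad/s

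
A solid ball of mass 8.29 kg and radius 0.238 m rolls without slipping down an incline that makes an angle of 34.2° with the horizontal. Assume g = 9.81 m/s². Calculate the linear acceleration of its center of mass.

a ≈ 3.94 m/s²

Translation along the incline: Mg sinθ − f = Ma.
Rotation about the center: fR = Iα with I = (2/5)MR². No-slip gives a = αR, so f = (I/R²)a = (2/5)M a.
Substituting: Mg sinθ = (1 + 0.4000)Ma, so a = g sinθ/(1 + 0.4000) = (9.81) sin 34.2° / 1.400 = 3.939 m/s².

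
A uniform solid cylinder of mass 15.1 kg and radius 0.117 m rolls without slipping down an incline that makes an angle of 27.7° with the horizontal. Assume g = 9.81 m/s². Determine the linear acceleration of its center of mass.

a ≈ 3.04 m/s²

Translation along the incline: Mg sinθ − f = Ma.
Rotation about the center: fR = Iα with I = ½MR². No-slip gives a = αR, so f = (I/R²)a = (1/2)M a.
Substituting: Mg sinθ = (1 + 0.5000)Ma, so a = g sinθ/(1 + 0.5000) = (9.81) sin 27.7° / 1.500 = 3.040 m/s².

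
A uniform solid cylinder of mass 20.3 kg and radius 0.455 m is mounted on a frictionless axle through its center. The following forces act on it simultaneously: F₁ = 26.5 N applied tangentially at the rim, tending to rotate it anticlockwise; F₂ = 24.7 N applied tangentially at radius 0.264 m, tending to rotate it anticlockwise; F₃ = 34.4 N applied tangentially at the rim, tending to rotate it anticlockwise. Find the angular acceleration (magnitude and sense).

α ≈ 16.3 rad/s², anticlockwise

I = ½MR² = (1/2)(20.3)(0.455)² = 2.101 kg·m².
Taking anticlockwise as positive: τ₁ = +(26.5)(0.455) = +12.06 N·m; τ₂ = +(24.7)(0.264) = +6.521 N·m; τ₃ = +(34.4)(0.455) = +15.65 N·m.
Net torque τ = 34.23 N·m.
α = τ/I = 34.23/2.101 = 16.29 rad/s².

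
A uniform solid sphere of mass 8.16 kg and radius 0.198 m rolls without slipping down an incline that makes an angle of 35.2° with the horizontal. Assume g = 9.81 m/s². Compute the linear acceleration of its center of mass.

Translation along the incline: Mg sinθ − f = Ma.
Rotation about the center: fR = Iα with I = (2/5)MR². No-slip gives a = αR, so f = (I/R²)a = (2/5)M a.
Substituting: Mg sinθ = (1 + 0.4000)Ma, so a = g sinθ/(1 + 0.4000) = (9.81) sin 35.2° / 1.400 = 4.039 m/s².

a ≈ 4.04 m/s²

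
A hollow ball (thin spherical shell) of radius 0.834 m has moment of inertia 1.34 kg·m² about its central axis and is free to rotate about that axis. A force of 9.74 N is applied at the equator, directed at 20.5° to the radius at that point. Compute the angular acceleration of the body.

α ≈ 2.12 rad/s²

Only the tangential component produces torque: τ = F R sinθ = (9.74)(0.834) sin 20.5° = 2.845 N·m.
From τ = Iα: α = 2.845/1.340 = 2.123 rad/s².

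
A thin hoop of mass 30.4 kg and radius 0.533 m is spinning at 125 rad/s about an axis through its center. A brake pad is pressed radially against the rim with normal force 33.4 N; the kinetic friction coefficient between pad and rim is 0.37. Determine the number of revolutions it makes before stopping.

≈ 1630 revolutions

I = MR² = (30.4)(0.533)² = 8.636 kg·m².
Friction force f = μN = (0.37)(33.4) = 12.36 N at the rim; torque magnitude τ = fR = 6.587 N·m, opposing ω.
|α| = τ/I = 6.587/8.636 = 0.7627 rad/s² (deceleration).
ω² = ω₀² − 2|α|θ with ω = 0 ⇒ θ = ω₀²/(2|α|) = 10240 rad = 1630 rev.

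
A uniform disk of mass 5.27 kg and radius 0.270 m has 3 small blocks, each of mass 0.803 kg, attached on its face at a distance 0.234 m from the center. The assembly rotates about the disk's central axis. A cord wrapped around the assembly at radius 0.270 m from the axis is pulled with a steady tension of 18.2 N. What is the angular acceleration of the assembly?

α ≈ 15.2 rad/s²

I_disk = ½MR² = ½(5.27)(0.270)² = 0.1921 kg·m².
I_blocks = 3·m·r² = 3(0.803)(0.234)² = 0.1319 kg·m².
Total I = 0.3240 kg·m².
τ = F r = (18.2)(0.270) = 4.914 N·m.
α = τ/I = 4.914/0.3240 = 15.17 rad/s².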